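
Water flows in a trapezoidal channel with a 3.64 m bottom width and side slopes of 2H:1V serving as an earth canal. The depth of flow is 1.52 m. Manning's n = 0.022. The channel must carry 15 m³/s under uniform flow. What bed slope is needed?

With bottom width b = 3.64 m and side slope z = 2: A = (b + zy)y = (3.64 + 2×1.52)×1.52 = 10.15 m²; P = b + 2y√(1+z²) = 3.64 + 2×1.52×2.236 = 10.44 m.
Hydraulic radius R = A/P = 10.15/10.44 = 0.9728 m.
From Manning's equation, S = [nQ / (1 A R^(2/3))]² = [0.022 × 15 / (1 × 10.15 × 0.9728^(2/3))]² = 0.0011.

S = 0.0011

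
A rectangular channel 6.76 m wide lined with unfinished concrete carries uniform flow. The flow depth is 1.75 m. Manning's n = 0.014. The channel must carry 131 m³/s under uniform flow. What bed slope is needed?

S = 0.0199

Flow area A = b·y = 6.76 × 1.75 = 11.83 m². Wetted perimeter P = b + 2y = 6.76 + 2×1.75 = 10.26 m.
Hydraulic radius R = A/P = 11.83/10.26 = 1.153 m.
From Manning's equation, S = [nQ / (1 A R^(2/3))]² = [0.014 × 131 / (1 × 11.83 × 1.153^(2/3))]² = 0.0199.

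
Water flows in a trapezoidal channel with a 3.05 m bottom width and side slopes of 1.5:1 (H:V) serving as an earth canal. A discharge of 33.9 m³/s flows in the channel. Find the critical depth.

y_c = 1.75 m

At critical depth, Q² T / (g A³) = 1, i.e. A³/T = Q²/g = 33.9²/9.81 = 117.1.
Trying y = 1.54 m: A³/T = 73.33 — short.
Trying y = 1.75 m: A³/T = 118 — matches.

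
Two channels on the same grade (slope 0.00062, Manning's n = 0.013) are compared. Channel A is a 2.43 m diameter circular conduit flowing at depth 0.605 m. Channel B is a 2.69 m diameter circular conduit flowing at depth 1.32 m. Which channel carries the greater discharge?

Channel A: For a circular section of diameter D = 2.43 m at depth y = 0.605 m, the central angle is θ = 2 arccos(1 − 2y/D) = 2.09 rad. Then A = (D²/8)(θ − sin θ) = 0.9014 m² and P = Dθ/2 = 2.539 m. Hydraulic radius R = A/P = 0.9014/2.539 = 0.355 m. Q_A = (1/0.013)·0.9014·0.355^(2/3)·√0.00062 = 0.8657 m³/s.
Channel B: For a circular section of diameter D = 2.69 m at depth y = 1.32 m, the central angle is θ = 2 arccos(1 − 2y/D) = 3.104 rad. Then A = (D²/8)(θ − sin θ) = 2.774 m² and P = Dθ/2 = 4.175 m. Hydraulic radius R = A/P = 2.774/4.175 = 0.6644 m. Q_B = (1/0.013)·2.774·0.6644^(2/3)·√0.00062 = 4.046 m³/s.
Q_A = 0.8657 m³/s vs Q_B = 4.046 m³/s, so channel B carries more.

channel B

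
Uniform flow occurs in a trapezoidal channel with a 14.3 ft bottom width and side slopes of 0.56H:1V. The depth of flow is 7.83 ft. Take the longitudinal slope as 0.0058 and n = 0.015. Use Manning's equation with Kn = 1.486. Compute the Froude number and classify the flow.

With bottom width b = 14.3 ft and side slope z = 0.56: A = (b + zy)y = (14.3 + 0.56×7.83)×7.83 = 146.3 ft²; P = b + 2y√(1+z²) = 14.3 + 2×7.83×1.146 = 32.25 ft.
Hydraulic radius R = A/P = 146.3/32.25 = 4.537 ft.
V = (1.486/n) R^(2/3) √S = (1.486/0.015) × 4.537^(2/3) × √0.0058 = 20.68 ft/s. Hydraulic depth D_h = A/T = 146.3/23.07 = 6.342 ft.
Froude number Fr = V/√(g·D_h) = 20.68/√(32.2×6.342) = 1.45, which is greater than 1, so the flow is supercritical.

supercritical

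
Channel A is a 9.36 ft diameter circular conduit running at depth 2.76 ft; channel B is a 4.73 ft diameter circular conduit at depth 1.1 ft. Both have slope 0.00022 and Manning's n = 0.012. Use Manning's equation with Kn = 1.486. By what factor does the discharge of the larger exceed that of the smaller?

9.85

Channel A: For a circular section of diameter D = 9.36 ft at depth y = 2.76 ft, the central angle is θ = 2 arccos(1 − 2y/D) = 2.296 rad. Then A = (D²/8)(θ − sin θ) = 16.95 ft² and P = Dθ/2 = 10.75 ft. Hydraulic radius R = A/P = 16.95/10.75 = 1.577 ft. Q_A = (1.486/0.012)·16.95·1.577^(2/3)·√0.00022 = 42.19 ft³/s.
Channel B: For a circular section of diameter D = 4.73 ft at depth y = 1.1 ft, the central angle is θ = 2 arccos(1 − 2y/D) = 2.013 rad. Then A = (D²/8)(θ − sin θ) = 3.101 ft² and P = Dθ/2 = 4.76 ft. Hydraulic radius R = A/P = 3.101/4.76 = 0.6515 ft. Q_B = (1.486/0.012)·3.101·0.6515^(2/3)·√0.00022 = 4.281 ft³/s.
The larger discharge is 42.19 ft³/s and the smaller is 4.281 ft³/s; the ratio is 9.85.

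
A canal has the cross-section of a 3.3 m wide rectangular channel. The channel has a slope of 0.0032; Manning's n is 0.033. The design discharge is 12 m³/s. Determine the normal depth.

y_n = 2.2 m

Manning's equation rearranged: A R^(2/3) = nQ / (1·√S) = 0.033 × 12 / (√0.0032) = 7.
At y = 1.93 m: A R^(2/3) = 5.891 — short.
At y = 2.78 m: A R^(2/3) = 9.389 — over.
At y = 2.2 m: A R^(2/3) = 6.981 — close enough.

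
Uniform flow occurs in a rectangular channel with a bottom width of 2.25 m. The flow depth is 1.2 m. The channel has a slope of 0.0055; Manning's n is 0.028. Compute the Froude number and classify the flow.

subcritical

Flow area A = b·y = 2.25 × 1.2 = 2.7 m². Wetted perimeter P = b + 2y = 2.25 + 2×1.2 = 4.65 m.
Hydraulic radius R = A/P = 2.7/4.65 = 0.5806 m.
V = (1/n) R^(2/3) √S = (1/0.028) × 0.5806^(2/3) × √0.0055 = 1.843 m/s. Hydraulic depth D_h = A/T = 2.7/2.25 = 1.2 m.
Froude number Fr = V/√(g·D_h) = 1.843/√(9.81×1.2) = 0.537, which is less than 1, so the flow is subcritical.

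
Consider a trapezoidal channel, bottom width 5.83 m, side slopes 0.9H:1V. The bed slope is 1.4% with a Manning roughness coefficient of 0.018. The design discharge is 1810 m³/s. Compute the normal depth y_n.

y_n = 8.31 m

Manning's equation rearranged: A R^(2/3) = nQ / (1·√S) = 0.018 × 1810 / (√0.014) = 275.4.
Try y = 5.79 m: A R^(2/3) = 132.6 — low.
Try y = 8.31 m: A R^(2/3) = 275.1 — ≈ 275.4.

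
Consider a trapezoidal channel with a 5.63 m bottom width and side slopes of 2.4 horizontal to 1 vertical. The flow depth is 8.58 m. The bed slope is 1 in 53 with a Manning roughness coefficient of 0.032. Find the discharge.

With bottom width b = 5.63 m and side slope z = 2.4: A = (b + zy)y = (5.63 + 2.4×8.58)×8.58 = 225 m²; P = b + 2y√(1+z²) = 5.63 + 2×8.58×2.6 = 50.25 m.
Hydraulic radius R = A/P = 225/50.25 = 4.478 m.
Manning's equation: Q = (1/n) A R^(2/3) S^(1/2) = (1/0.032) × 225 × 4.478^(2/3) × 0.01887^(1/2) = 2620 m³/s.

Q = 2620 m³/s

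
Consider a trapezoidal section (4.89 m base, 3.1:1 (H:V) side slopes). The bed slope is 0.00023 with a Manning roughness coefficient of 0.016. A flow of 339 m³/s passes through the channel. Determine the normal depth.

Manning's equation rearranged: A R^(2/3) = nQ / (1·√S) = 0.016 × 339 / (√0.00023) = 357.6.
Try y = 7.84 m: A R^(2/3) = 585.3 — over.
Try y = 5.03 m: A R^(2/3) = 201.5 — short.
Try y = 6.4 m: A R^(2/3) = 357.7 — close enough.

y_n = 6.4 m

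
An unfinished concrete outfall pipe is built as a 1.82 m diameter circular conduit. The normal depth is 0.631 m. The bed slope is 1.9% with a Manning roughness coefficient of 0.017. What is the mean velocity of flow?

V = 4.02 m/s

For a circular section of diameter D = 1.82 m at depth y = 0.631 m, the central angle is θ = 2 arccos(1 − 2y/D) = 2.518 rad. Then A = (D²/8)(θ − sin θ) = 0.8011 m² and P = Dθ/2 = 2.292 m.
Hydraulic radius R = A/P = 0.8011/2.292 = 0.3495 m.
From Manning's equation, V = (1/n) R^(2/3) S^(1/2) = (1/0.017) × 0.3495^(2/3) × 0.019^(1/2) = 4.02 m/s.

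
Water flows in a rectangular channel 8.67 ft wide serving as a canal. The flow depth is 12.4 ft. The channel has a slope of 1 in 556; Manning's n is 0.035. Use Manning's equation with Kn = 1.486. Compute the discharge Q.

Q = 421 ft³/s

Flow area A = b·y = 8.67 × 12.4 = 107.5 ft². Wetted perimeter P = b + 2y = 8.67 + 2×12.4 = 33.47 ft.
Hydraulic radius R = A/P = 107.5/33.47 = 3.212 ft.
Manning's equation: Q = (1.486/n) A R^(2/3) S^(1/2) = (1.486/0.035) × 107.5 × 3.212^(2/3) × 0.001799^(1/2) = 421 ft³/s.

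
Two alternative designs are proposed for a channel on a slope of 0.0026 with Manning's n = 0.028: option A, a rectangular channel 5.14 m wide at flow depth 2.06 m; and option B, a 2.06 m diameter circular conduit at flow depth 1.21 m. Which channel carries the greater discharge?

Channel A: Flow area A = b·y = 5.14 × 2.06 = 10.59 m². Wetted perimeter P = b + 2y = 5.14 + 2×2.06 = 9.26 m. Hydraulic radius R = A/P = 10.59/9.26 = 1.143 m. Q_A = (1/0.028)·10.59·1.143^(2/3)·√0.0026 = 21.08 m³/s.
Channel B: For a circular section of diameter D = 2.06 m at depth y = 1.21 m, the central angle is θ = 2 arccos(1 − 2y/D) = 3.493 rad. Then A = (D²/8)(θ − sin θ) = 2.035 m² and P = Dθ/2 = 3.598 m. Hydraulic radius R = A/P = 2.035/3.598 = 0.5657 m. Q_B = (1/0.028)·2.035·0.5657^(2/3)·√0.0026 = 2.535 m³/s.
Q_A = 21.08 m³/s vs Q_B = 2.535 m³/s, so channel A carries more.

channel A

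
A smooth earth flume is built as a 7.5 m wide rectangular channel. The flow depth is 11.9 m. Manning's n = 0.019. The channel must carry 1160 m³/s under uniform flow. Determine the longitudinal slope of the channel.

Flow area A = b·y = 7.5 × 11.9 = 89.25 m². Wetted perimeter P = b + 2y = 7.5 + 2×11.9 = 31.3 m.
Hydraulic radius R = A/P = 89.25/31.3 = 2.851 m.
From Manning's equation, S = [nQ / (1 A R^(2/3))]² = [0.019 × 1160 / (1 × 89.25 × 2.851^(2/3))]² = 0.0151.

S = 0.0151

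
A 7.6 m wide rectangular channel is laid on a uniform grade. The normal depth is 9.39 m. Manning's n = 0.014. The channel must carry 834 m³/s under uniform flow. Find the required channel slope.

S = 0.0071

Flow area A = b·y = 7.6 × 9.39 = 71.36 m². Wetted perimeter P = b + 2y = 7.6 + 2×9.39 = 26.38 m.
Hydraulic radius R = A/P = 71.36/26.38 = 2.705 m.
From Manning's equation, S = [nQ / (1 A R^(2/3))]² = [0.014 × 834 / (1 × 71.36 × 2.705^(2/3))]² = 0.0071.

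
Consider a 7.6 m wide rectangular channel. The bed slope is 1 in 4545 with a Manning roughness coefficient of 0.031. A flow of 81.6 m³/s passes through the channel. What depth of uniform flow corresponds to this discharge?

y_n = 11.2 m

Manning's equation rearranged: A R^(2/3) = nQ / (1·√S) = 0.031 × 81.6 / (√0.00022) = 170.5.
At y = 12.3 m: A R^(2/3) = 190.2 — too large.
At y = 11.2 m: A R^(2/3) = 170.6 — ≈ 170.5.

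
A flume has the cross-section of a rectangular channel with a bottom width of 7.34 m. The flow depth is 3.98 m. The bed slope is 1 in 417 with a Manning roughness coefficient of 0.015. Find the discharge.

Flow area A = b·y = 7.34 × 3.98 = 29.21 m². Wetted perimeter P = b + 2y = 7.34 + 2×3.98 = 15.3 m.
Hydraulic radius R = A/P = 29.21/15.3 = 1.909 m.
Manning's equation: Q = (1/n) A R^(2/3) S^(1/2) = (1/0.015) × 29.21 × 1.909^(2/3) × 0.002398^(1/2) = 147 m³/s.

Q = 147 m³/s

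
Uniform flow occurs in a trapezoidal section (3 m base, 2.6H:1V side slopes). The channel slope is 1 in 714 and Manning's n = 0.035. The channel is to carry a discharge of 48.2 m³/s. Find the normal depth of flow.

Manning's equation rearranged: A R^(2/3) = nQ / (1·√S) = 0.035 × 48.2 / (√0.001401) = 45.08.
At y = 3.68 m: A R^(2/3) = 72.63 — too large.
At y = 2.44 m: A R^(2/3) = 28.18 — too small.
At y = 3 m: A R^(2/3) = 45.12 — ≈ 45.08.

y_n = 3 m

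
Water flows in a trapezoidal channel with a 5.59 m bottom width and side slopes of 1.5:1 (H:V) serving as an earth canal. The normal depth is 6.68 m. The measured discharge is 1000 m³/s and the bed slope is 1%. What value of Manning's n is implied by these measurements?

n = 0.0241

With bottom width b = 5.59 m and side slope z = 1.5: A = (b + zy)y = (5.59 + 1.5×6.68)×6.68 = 104.3 m²; P = b + 2y√(1+z²) = 5.59 + 2×6.68×1.803 = 29.68 m.
Hydraulic radius R = A/P = 104.3/29.68 = 3.514 m.
Rearranging Manning's equation: n = (1/Q) A R^(2/3) S^(1/2) = (1/1000) × 104.3 × 3.514^(2/3) × √0.01 = 0.0241.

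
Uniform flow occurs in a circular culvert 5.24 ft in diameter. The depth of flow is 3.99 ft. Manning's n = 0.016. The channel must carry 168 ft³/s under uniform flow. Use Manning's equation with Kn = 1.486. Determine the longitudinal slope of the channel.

For a circular section of diameter D = 5.24 ft at depth y = 3.99 ft, the central angle is θ = 2 arccos(1 − 2y/D) = 4.242 rad. Then A = (D²/8)(θ − sin θ) = 17.62 ft² and P = Dθ/2 = 11.11 ft.
Hydraulic radius R = A/P = 17.62/11.11 = 1.585 ft.
From Manning's equation, S = [nQ / (1.486 A R^(2/3))]² = [0.016 × 168 / (1.486 × 17.62 × 1.585^(2/3))]² = 0.0057.

S = 0.0057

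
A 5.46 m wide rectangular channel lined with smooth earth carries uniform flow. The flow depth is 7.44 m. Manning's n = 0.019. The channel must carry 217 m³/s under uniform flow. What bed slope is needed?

S = 0.0041

Flow area A = b·y = 5.46 × 7.44 = 40.62 m². Wetted perimeter P = b + 2y = 5.46 + 2×7.44 = 20.34 m.
Hydraulic radius R = A/P = 40.62/20.34 = 1.997 m.
From Manning's equation, S = [nQ / (1 A R^(2/3))]² = [0.019 × 217 / (1 × 40.62 × 1.997^(2/3))]² = 0.0041.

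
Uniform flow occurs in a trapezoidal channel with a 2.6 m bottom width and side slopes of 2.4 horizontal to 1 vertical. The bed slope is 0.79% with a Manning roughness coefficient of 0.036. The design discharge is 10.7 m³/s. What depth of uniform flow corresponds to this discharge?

Manning's equation rearranged: A R^(2/3) = nQ / (1·√S) = 0.036 × 10.7 / (√0.0079) = 4.334.
Try y = 1.26 m: A R^(2/3) = 5.975 — too large.
Try y = 0.791 m: A R^(2/3) = 2.33 — too small.
Try y = 1.08 m: A R^(2/3) = 4.347 — close enough.

y_n = 1.08 m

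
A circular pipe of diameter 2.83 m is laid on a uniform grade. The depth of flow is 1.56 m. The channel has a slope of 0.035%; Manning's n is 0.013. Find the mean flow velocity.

For a circular section of diameter D = 2.83 m at depth y = 1.56 m, the central angle is θ = 2 arccos(1 − 2y/D) = 3.347 rad. Then A = (D²/8)(θ − sin θ) = 3.555 m² and P = Dθ/2 = 4.736 m.
Hydraulic radius R = A/P = 3.555/4.736 = 0.7506 m.
From Manning's equation, V = (1/n) R^(2/3) S^(1/2) = (1/0.013) × 0.7506^(2/3) × 0.00035^(1/2) = 1.19 m/s.

V = 1.19 m/s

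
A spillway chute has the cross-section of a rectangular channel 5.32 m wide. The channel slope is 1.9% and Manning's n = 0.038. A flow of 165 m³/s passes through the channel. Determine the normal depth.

Manning's equation rearranged: A R^(2/3) = nQ / (1·√S) = 0.038 × 165 / (√0.019) = 45.49.
Trying y = 4.97 m: A R^(2/3) = 38.14 — short.
Trying y = 6.52 m: A R^(2/3) = 53.01 — over.
Trying y = 5.74 m: A R^(2/3) = 45.48 — ≈ 45.49.

y_n = 5.74 m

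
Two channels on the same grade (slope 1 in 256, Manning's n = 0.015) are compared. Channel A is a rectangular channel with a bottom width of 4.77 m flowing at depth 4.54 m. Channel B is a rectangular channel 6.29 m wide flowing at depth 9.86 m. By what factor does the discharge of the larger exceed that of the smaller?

Channel A: Flow area A = b·y = 4.77 × 4.54 = 21.66 m². Wetted perimeter P = b + 2y = 4.77 + 2×4.54 = 13.85 m. Hydraulic radius R = A/P = 21.66/13.85 = 1.564 m. Q_A = (1/0.015)·21.66·1.564^(2/3)·√0.003906 = 121.6 m³/s.
Channel B: Flow area A = b·y = 6.29 × 9.86 = 62.02 m². Wetted perimeter P = b + 2y = 6.29 + 2×9.86 = 26.01 m. Hydraulic radius R = A/P = 62.02/26.01 = 2.384 m. Q_B = (1/0.015)·62.02·2.384^(2/3)·√0.003906 = 461.2 m³/s.
The larger discharge is 461.2 m³/s and the smaller is 121.6 m³/s; the ratio is 3.79.

3.79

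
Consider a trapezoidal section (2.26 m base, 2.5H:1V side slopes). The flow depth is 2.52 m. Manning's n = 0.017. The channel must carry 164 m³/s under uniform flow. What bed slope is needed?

With bottom width b = 2.26 m and side slope z = 2.5: A = (b + zy)y = (2.26 + 2.5×2.52)×2.52 = 21.57 m²; P = b + 2y√(1+z²) = 2.26 + 2×2.52×2.693 = 15.83 m.
Hydraulic radius R = A/P = 21.57/15.83 = 1.363 m.
From Manning's equation, S = [nQ / (1 A R^(2/3))]² = [0.017 × 164 / (1 × 21.57 × 1.363^(2/3))]² = 0.0111.

S = 0.0111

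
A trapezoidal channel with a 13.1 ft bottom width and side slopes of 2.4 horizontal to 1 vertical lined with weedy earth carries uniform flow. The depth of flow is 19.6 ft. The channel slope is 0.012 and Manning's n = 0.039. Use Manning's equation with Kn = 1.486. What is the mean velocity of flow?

V = 19.7 ft/s

With bottom width b = 13.1 ft and side slope z = 2.4: A = (b + zy)y = (13.1 + 2.4×19.6)×19.6 = 1179 ft²; P = b + 2y√(1+z²) = 13.1 + 2×19.6×2.6 = 115 ft.
Hydraulic radius R = A/P = 1179/115 = 10.25 ft.
From Manning's equation, V = (1.486/n) R^(2/3) S^(1/2) = (1.486/0.039) × 10.25^(2/3) × 0.012^(1/2) = 19.7 ft/s.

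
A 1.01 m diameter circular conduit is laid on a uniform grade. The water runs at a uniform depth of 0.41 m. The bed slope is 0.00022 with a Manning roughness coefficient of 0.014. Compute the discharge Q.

Q = 0.117 m³/s

For a circular section of diameter D = 1.01 m at depth y = 0.41 m, the central angle is θ = 2 arccos(1 − 2y/D) = 2.763 rad. Then A = (D²/8)(θ − sin θ) = 0.3052 m² and P = Dθ/2 = 1.395 m.
Hydraulic radius R = A/P = 0.3052/1.395 = 0.2187 m.
Manning's equation: Q = (1/n) A R^(2/3) S^(1/2) = (1/0.014) × 0.3052 × 0.2187^(2/3) × 0.00022^(1/2) = 0.117 m³/s.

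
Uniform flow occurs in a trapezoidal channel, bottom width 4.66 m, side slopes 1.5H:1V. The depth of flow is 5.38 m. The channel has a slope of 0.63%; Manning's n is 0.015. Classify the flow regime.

supercritical

With bottom width b = 4.66 m and side slope z = 1.5: A = (b + zy)y = (4.66 + 1.5×5.38)×5.38 = 68.49 m²; P = b + 2y√(1+z²) = 4.66 + 2×5.38×1.803 = 24.06 m.
Hydraulic radius R = A/P = 68.49/24.06 = 2.847 m.
V = (1/n) R^(2/3) √S = (1/0.015) × 2.847^(2/3) × √0.0063 = 10.63 m/s. Hydraulic depth D_h = A/T = 68.49/20.8 = 3.293 m.
Froude number Fr = V/√(g·D_h) = 10.63/√(9.81×3.293) = 1.87, which is greater than 1, so the flow is supercritical.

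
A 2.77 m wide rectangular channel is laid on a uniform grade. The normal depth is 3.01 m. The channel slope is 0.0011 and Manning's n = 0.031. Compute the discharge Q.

Flow area A = b·y = 2.77 × 3.01 = 8.338 m². Wetted perimeter P = b + 2y = 2.77 + 2×3.01 = 8.79 m.
Hydraulic radius R = A/P = 8.338/8.79 = 0.9485 m.
Manning's equation: Q = (1/n) A R^(2/3) S^(1/2) = (1/0.031) × 8.338 × 0.9485^(2/3) × 0.0011^(1/2) = 8.61 m³/s.

Q = 8.61 m³/s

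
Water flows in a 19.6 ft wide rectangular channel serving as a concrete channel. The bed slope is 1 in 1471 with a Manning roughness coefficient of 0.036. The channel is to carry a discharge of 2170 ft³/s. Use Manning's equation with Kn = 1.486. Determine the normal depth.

Manning's equation rearranged: A R^(2/3) = nQ / (1.486·√S) = 0.036 × 2170 / (1.486 × √0.0006798) = 2016.
Trying y = 33 ft: A R^(2/3) = 2491 — over.
Trying y = 20 ft: A R^(2/3) = 1376 — short.
Trying y = 27.5 ft: A R^(2/3) = 2014 — close enough.

y_n = 27.5 ft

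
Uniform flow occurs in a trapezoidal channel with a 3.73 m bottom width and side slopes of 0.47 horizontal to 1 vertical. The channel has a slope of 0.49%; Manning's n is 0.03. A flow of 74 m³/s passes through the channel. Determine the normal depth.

y_n = 3.91 m

Manning's equation rearranged: A R^(2/3) = nQ / (1·√S) = 0.03 × 74 / (√0.0049) = 31.71.
Trying y = 3.23 m: A R^(2/3) = 22.8 — too small.
Trying y = 4.97 m: A R^(2/3) = 48.64 — too large.
Trying y = 3.91 m: A R^(2/3) = 31.73 — ≈ 31.71.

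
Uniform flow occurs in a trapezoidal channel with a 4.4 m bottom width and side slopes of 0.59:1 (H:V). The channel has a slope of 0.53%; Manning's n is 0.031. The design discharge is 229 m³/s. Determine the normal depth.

Manning's equation rearranged: A R^(2/3) = nQ / (1·√S) = 0.031 × 229 / (√0.0053) = 97.51.
Trying y = 4.81 m: A R^(2/3) = 59.53 — short.
Trying y = 7.06 m: A R^(2/3) = 123.2 — over.
Trying y = 6.26 m: A R^(2/3) = 97.64 — close enough.

y_n = 6.26 m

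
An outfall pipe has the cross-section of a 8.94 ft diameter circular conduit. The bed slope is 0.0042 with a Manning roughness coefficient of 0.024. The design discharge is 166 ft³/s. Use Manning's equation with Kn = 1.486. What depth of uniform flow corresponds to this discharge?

y_n = 3.85 ft

Manning's equation rearranged: A R^(2/3) = nQ / (1.486·√S) = 0.024 × 166 / (1.486 × √0.0042) = 41.37.
Try y = 4.58 ft: A R^(2/3) = 55.9 — too large.
Try y = 2.85 ft: A R^(2/3) = 23.62 — too small.
Try y = 3.85 ft: A R^(2/3) = 41.33 — ≈ 41.37.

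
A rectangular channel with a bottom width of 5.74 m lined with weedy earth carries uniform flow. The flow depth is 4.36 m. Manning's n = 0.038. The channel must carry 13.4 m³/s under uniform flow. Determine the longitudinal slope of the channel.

Flow area A = b·y = 5.74 × 4.36 = 25.03 m². Wetted perimeter P = b + 2y = 5.74 + 2×4.36 = 14.46 m.
Hydraulic radius R = A/P = 25.03/14.46 = 1.731 m.
From Manning's equation, S = [nQ / (1 A R^(2/3))]² = [0.038 × 13.4 / (1 × 25.03 × 1.731^(2/3))]² = 0.000199.

S = 0.000199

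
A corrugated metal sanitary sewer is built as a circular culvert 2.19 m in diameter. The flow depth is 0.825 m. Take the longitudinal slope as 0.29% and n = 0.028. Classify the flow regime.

For a circular section of diameter D = 2.19 m at depth y = 0.825 m, the central angle is θ = 2 arccos(1 − 2y/D) = 2.643 rad. Then A = (D²/8)(θ − sin θ) = 1.298 m² and P = Dθ/2 = 2.894 m.
Hydraulic radius R = A/P = 1.298/2.894 = 0.4485 m.
V = (1/n) R^(2/3) √S = (1/0.028) × 0.4485^(2/3) × √0.0029 = 1.127 m/s. Hydraulic depth D_h = A/T = 1.298/2.122 = 0.6117 m.
Froude number Fr = V/√(g·D_h) = 1.127/√(9.81×0.6117) = 0.46, which is less than 1, so the flow is subcritical.

subcritical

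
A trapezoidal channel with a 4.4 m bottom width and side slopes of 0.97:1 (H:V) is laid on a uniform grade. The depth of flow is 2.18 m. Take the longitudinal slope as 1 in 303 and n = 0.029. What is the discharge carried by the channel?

Q = 34.5 m³/s

With bottom width b = 4.4 m and side slope z = 0.97: A = (b + zy)y = (4.4 + 0.97×2.18)×2.18 = 14.2 m²; P = b + 2y√(1+z²) = 4.4 + 2×2.18×1.393 = 10.47 m.
Hydraulic radius R = A/P = 14.2/10.47 = 1.356 m.
Manning's equation: Q = (1/n) A R^(2/3) S^(1/2) = (1/0.029) × 14.2 × 1.356^(2/3) × 0.0033^(1/2) = 34.5 m³/s.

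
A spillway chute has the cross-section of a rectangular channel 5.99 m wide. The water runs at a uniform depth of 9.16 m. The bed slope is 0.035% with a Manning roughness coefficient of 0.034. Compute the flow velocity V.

V = 0.947 m/s

Flow area A = b·y = 5.99 × 9.16 = 54.87 m². Wetted perimeter P = b + 2y = 5.99 + 2×9.16 = 24.31 m.
Hydraulic radius R = A/P = 54.87/24.31 = 2.257 m.
From Manning's equation, V = (1/n) R^(2/3) S^(1/2) = (1/0.034) × 2.257^(2/3) × 0.00035^(1/2) = 0.947 m/s.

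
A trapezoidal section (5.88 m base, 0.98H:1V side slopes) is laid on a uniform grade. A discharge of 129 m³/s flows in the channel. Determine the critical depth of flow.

y_c = 3.06 m

At critical depth, Q² T / (g A³) = 1, i.e. A³/T = Q²/g = 129²/9.81 = 1696.
Try y = 2.4 m: A³/T = 728.6 — too small.
Try y = 3.89 m: A³/T = 3969 — too large.
Try y = 3.06 m: A³/T = 1688 — matches.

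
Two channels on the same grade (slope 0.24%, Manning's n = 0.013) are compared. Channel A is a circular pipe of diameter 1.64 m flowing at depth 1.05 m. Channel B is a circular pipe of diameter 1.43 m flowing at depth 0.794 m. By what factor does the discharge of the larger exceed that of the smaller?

1.79

Channel A: For a circular section of diameter D = 1.64 m at depth y = 1.05 m, the central angle is θ = 2 arccos(1 − 2y/D) = 3.71 rad. Then A = (D²/8)(θ − sin θ) = 1.428 m² and P = Dθ/2 = 3.042 m. Hydraulic radius R = A/P = 1.428/3.042 = 0.4695 m. Q_A = (1/0.013)·1.428·0.4695^(2/3)·√0.0024 = 3.252 m³/s.
Channel B: For a circular section of diameter D = 1.43 m at depth y = 0.794 m, the central angle is θ = 2 arccos(1 − 2y/D) = 3.363 rad. Then A = (D²/8)(θ − sin θ) = 0.9158 m² and P = Dθ/2 = 2.405 m. Hydraulic radius R = A/P = 0.9158/2.405 = 0.3808 m. Q_B = (1/0.013)·0.9158·0.3808^(2/3)·√0.0024 = 1.813 m³/s.
The larger discharge is 3.252 m³/s and the smaller is 1.813 m³/s; the ratio is 1.79.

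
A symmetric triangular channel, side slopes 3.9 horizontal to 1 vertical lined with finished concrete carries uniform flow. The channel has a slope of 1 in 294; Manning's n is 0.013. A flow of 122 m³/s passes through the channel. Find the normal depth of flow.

Manning's equation rearranged: A R^(2/3) = nQ / (1·√S) = 0.013 × 122 / (√0.003401) = 27.19.
Trying y = 3.01 m: A R^(2/3) = 45.43 — too large.
Trying y = 2.48 m: A R^(2/3) = 27.1 — close enough.

y_n = 2.48 m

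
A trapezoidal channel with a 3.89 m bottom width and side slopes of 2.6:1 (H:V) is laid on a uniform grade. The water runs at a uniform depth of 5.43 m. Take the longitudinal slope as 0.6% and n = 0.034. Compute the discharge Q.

With bottom width b = 3.89 m and side slope z = 2.6: A = (b + zy)y = (3.89 + 2.6×5.43)×5.43 = 97.78 m²; P = b + 2y√(1+z²) = 3.89 + 2×5.43×2.786 = 34.14 m.
Hydraulic radius R = A/P = 97.78/34.14 = 2.864 m.
Manning's equation: Q = (1/n) A R^(2/3) S^(1/2) = (1/0.034) × 97.78 × 2.864^(2/3) × 0.006^(1/2) = 449 m³/s.

Q = 449 m³/s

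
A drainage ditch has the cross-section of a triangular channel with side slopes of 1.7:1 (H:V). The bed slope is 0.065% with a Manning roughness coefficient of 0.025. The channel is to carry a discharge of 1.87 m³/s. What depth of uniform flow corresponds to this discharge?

Manning's equation rearranged: A R^(2/3) = nQ / (1·√S) = 0.025 × 1.87 / (√0.00065) = 1.834.
At y = 1.49 m: A R^(2/3) = 2.809 — too large.
At y = 1.03 m: A R^(2/3) = 1.049 — too small.
At y = 1.27 m: A R^(2/3) = 1.835 — matches.

y_n = 1.27 m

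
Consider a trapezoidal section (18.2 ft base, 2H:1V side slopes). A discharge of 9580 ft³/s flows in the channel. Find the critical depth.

At critical depth, Q² T / (g A³) = 1, i.e. A³/T = Q²/g = 9580²/32.2 = 2850000.
At y = 15.9 ft: A³/T = 6143000 — high.
At y = 11.5 ft: A³/T = 1657000 — low.
At y = 13.2 ft: A³/T = 2874000 — ≈ 2850000.

y_c = 13.2 ft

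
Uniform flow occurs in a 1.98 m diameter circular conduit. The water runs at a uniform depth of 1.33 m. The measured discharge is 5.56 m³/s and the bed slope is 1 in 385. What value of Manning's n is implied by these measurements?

For a circular section of diameter D = 1.98 m at depth y = 1.33 m, the central angle is θ = 2 arccos(1 − 2y/D) = 3.843 rad. Then A = (D²/8)(θ − sin θ) = 2.199 m² and P = Dθ/2 = 3.804 m.
Hydraulic radius R = A/P = 2.199/3.804 = 0.5781 m.
Rearranging Manning's equation: n = (1/Q) A R^(2/3) S^(1/2) = (1/5.56) × 2.199 × 0.5781^(2/3) × √0.002597 = 0.014.

n = 0.014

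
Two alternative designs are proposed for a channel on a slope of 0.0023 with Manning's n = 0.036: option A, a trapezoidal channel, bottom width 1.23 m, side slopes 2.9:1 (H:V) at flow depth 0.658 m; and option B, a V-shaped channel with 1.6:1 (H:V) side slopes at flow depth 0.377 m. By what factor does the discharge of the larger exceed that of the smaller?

16.5

Channel A: With bottom width b = 1.23 m and side slope z = 2.9: A = (b + zy)y = (1.23 + 2.9×0.658)×0.658 = 2.065 m²; P = b + 2y√(1+z²) = 1.23 + 2×0.658×3.068 = 5.267 m. Hydraulic radius R = A/P = 2.065/5.267 = 0.3921 m. Q_A = (1/0.036)·2.065·0.3921^(2/3)·√0.0023 = 1.474 m³/s.
Channel B: For a triangular section with side slope z = 1.6: A = zy² = 1.6×0.377² = 0.2274 m²; P = 2y√(1+z²) = 2×0.377×1.887 = 1.423 m. Hydraulic radius R = A/P = 0.2274/1.423 = 0.1598 m. Q_B = (1/0.036)·0.2274·0.1598^(2/3)·√0.0023 = 0.08923 m³/s.
The larger discharge is 1.474 m³/s and the smaller is 0.08923 m³/s; the ratio is 16.5.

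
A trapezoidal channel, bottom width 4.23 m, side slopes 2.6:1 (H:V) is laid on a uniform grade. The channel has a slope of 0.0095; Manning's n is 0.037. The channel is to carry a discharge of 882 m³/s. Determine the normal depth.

y_n = 6.71 m

Manning's equation rearranged: A R^(2/3) = nQ / (1·√S) = 0.037 × 882 / (√0.0095) = 334.8.
At y = 5.2 m: A R^(2/3) = 182.5 — low.
At y = 8.25 m: A R^(2/3) = 553.3 — high.
At y = 6.71 m: A R^(2/3) = 335 — ≈ 334.8.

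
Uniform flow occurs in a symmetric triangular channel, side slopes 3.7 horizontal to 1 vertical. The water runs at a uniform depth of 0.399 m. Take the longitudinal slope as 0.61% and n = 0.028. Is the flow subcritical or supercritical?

For a triangular section with side slope z = 3.7: A = zy² = 3.7×0.399² = 0.589 m²; P = 2y√(1+z²) = 2×0.399×3.833 = 3.059 m.
Hydraulic radius R = A/P = 0.589/3.059 = 0.1926 m.
V = (1/n) R^(2/3) √S = (1/0.028) × 0.1926^(2/3) × √0.0061 = 0.9302 m/s. Hydraulic depth D_h = A/T = 0.589/2.953 = 0.1995 m.
Froude number Fr = V/√(g·D_h) = 0.9302/√(9.81×0.1995) = 0.665, which is less than 1, so the flow is subcritical.

subcritical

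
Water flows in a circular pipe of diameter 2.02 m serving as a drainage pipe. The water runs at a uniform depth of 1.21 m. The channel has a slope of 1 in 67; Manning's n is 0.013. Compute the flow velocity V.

V = 6.39 m/s

For a circular section of diameter D = 2.02 m at depth y = 1.21 m, the central angle is θ = 2 arccos(1 − 2y/D) = 3.54 rad. Then A = (D²/8)(θ − sin θ) = 2.004 m² and P = Dθ/2 = 3.576 m.
Hydraulic radius R = A/P = 2.004/3.576 = 0.5604 m.
From Manning's equation, V = (1/n) R^(2/3) S^(1/2) = (1/0.013) × 0.5604^(2/3) × 0.01493^(1/2) = 6.39 m/s.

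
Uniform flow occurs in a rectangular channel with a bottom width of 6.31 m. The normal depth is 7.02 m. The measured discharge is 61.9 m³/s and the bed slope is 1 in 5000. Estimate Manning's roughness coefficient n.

Flow area A = b·y = 6.31 × 7.02 = 44.3 m². Wetted perimeter P = b + 2y = 6.31 + 2×7.02 = 20.35 m.
Hydraulic radius R = A/P = 44.3/20.35 = 2.177 m.
Rearranging Manning's equation: n = (1/Q) A R^(2/3) S^(1/2) = (1/61.9) × 44.3 × 2.177^(2/3) × √0.0002 = 0.017.

n = 0.017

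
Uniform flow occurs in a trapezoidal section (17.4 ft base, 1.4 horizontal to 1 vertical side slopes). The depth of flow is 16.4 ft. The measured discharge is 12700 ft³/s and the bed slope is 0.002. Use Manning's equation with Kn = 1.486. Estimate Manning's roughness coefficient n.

With bottom width b = 17.4 ft and side slope z = 1.4: A = (b + zy)y = (17.4 + 1.4×16.4)×16.4 = 661.9 ft²; P = b + 2y√(1+z²) = 17.4 + 2×16.4×1.72 = 73.83 ft.
Hydraulic radius R = A/P = 661.9/73.83 = 8.965 ft.
Rearranging Manning's equation: n = (1.486/Q) A R^(2/3) S^(1/2) = (1.486/12700) × 661.9 × 8.965^(2/3) × √0.002 = 0.0149.

n = 0.0149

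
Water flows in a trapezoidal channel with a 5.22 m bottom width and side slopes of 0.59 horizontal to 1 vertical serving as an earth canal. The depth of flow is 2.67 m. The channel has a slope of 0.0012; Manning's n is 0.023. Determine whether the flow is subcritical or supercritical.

subcritical

With bottom width b = 5.22 m and side slope z = 0.59: A = (b + zy)y = (5.22 + 0.59×2.67)×2.67 = 18.14 m²; P = b + 2y√(1+z²) = 5.22 + 2×2.67×1.161 = 11.42 m.
Hydraulic radius R = A/P = 18.14/11.42 = 1.589 m.
V = (1/n) R^(2/3) √S = (1/0.023) × 1.589^(2/3) × √0.0012 = 2.051 m/s. Hydraulic depth D_h = A/T = 18.14/8.371 = 2.168 m.
Froude number Fr = V/√(g·D_h) = 2.051/√(9.81×2.168) = 0.445, which is less than 1, so the flow is subcritical.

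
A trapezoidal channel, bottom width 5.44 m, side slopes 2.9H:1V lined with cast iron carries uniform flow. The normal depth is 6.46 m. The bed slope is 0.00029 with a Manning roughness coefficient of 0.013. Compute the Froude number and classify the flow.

With bottom width b = 5.44 m and side slope z = 2.9: A = (b + zy)y = (5.44 + 2.9×6.46)×6.46 = 156.2 m²; P = b + 2y√(1+z²) = 5.44 + 2×6.46×3.068 = 45.07 m.
Hydraulic radius R = A/P = 156.2/45.07 = 3.465 m.
V = (1/n) R^(2/3) √S = (1/0.013) × 3.465^(2/3) × √0.00029 = 2.999 m/s. Hydraulic depth D_h = A/T = 156.2/42.91 = 3.64 m.
Froude number Fr = V/√(g·D_h) = 2.999/√(9.81×3.64) = 0.502, which is less than 1, so the flow is subcritical.

subcritical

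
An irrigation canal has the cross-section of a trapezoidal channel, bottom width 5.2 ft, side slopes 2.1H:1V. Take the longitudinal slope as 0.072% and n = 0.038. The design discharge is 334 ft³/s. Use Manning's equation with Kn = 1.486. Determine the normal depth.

y_n = 6.87 ft

Manning's equation rearranged: A R^(2/3) = nQ / (1.486·√S) = 0.038 × 334 / (1.486 × √0.00072) = 318.3.
Try y = 6.04 ft: A R^(2/3) = 236.7 — low.
Try y = 7.9 ft: A R^(2/3) = 441.2 — high.
Try y = 6.87 ft: A R^(2/3) = 318.4 — close enough.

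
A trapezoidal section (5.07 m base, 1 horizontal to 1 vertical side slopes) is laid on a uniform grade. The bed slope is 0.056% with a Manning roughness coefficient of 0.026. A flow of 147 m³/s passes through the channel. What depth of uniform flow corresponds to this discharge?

Manning's equation rearranged: A R^(2/3) = nQ / (1·√S) = 0.026 × 147 / (√0.00056) = 161.5.
Try y = 5.19 m: A R^(2/3) = 103.2 — low.
Try y = 6.46 m: A R^(2/3) = 161.4 — close enough.

y_n = 6.46 m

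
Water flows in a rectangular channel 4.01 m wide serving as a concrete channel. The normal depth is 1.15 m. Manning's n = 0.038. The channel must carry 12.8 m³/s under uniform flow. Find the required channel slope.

S = 0.0169

Flow area A = b·y = 4.01 × 1.15 = 4.611 m². Wetted perimeter P = b + 2y = 4.01 + 2×1.15 = 6.31 m.
Hydraulic radius R = A/P = 4.611/6.31 = 0.7308 m.
From Manning's equation, S = [nQ / (1 A R^(2/3))]² = [0.038 × 12.8 / (1 × 4.611 × 0.7308^(2/3))]² = 0.0169.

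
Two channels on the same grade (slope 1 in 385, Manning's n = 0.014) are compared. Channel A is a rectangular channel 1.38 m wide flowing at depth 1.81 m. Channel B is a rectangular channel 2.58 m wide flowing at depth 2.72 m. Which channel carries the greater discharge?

channel B

Channel A: Flow area A = b·y = 1.38 × 1.81 = 2.498 m². Wetted perimeter P = b + 2y = 1.38 + 2×1.81 = 5 m. Hydraulic radius R = A/P = 2.498/5 = 0.4996 m. Q_A = (1/0.014)·2.498·0.4996^(2/3)·√0.002597 = 5.725 m³/s.
Channel B: Flow area A = b·y = 2.58 × 2.72 = 7.018 m². Wetted perimeter P = b + 2y = 2.58 + 2×2.72 = 8.02 m. Hydraulic radius R = A/P = 7.018/8.02 = 0.875 m. Q_B = (1/0.014)·7.018·0.875^(2/3)·√0.002597 = 23.37 m³/s.
Q_A = 5.725 m³/s vs Q_B = 23.37 m³/s, so channel B carries more.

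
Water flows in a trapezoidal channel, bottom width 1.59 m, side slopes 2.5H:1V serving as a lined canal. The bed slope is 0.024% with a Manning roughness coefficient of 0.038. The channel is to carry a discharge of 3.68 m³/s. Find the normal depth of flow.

Manning's equation rearranged: A R^(2/3) = nQ / (1·√S) = 0.038 × 3.68 / (√0.00024) = 9.027.
At y = 1.16 m: A R^(2/3) = 3.967 — short.
At y = 2 m: A R^(2/3) = 13.76 — over.
At y = 1.67 m: A R^(2/3) = 9.039 — matches.

y_n = 1.67 m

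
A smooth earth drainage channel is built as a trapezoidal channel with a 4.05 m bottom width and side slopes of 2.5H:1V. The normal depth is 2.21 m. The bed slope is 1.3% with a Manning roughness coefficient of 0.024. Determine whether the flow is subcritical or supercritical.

With bottom width b = 4.05 m and side slope z = 2.5: A = (b + zy)y = (4.05 + 2.5×2.21)×2.21 = 21.16 m²; P = b + 2y√(1+z²) = 4.05 + 2×2.21×2.693 = 15.95 m.
Hydraulic radius R = A/P = 21.16/15.95 = 1.327 m.
V = (1/n) R^(2/3) √S = (1/0.024) × 1.327^(2/3) × √0.013 = 5.736 m/s. Hydraulic depth D_h = A/T = 21.16/15.1 = 1.401 m.
Froude number Fr = V/√(g·D_h) = 5.736/√(9.81×1.401) = 1.55, which is greater than 1, so the flow is supercritical.

supercritical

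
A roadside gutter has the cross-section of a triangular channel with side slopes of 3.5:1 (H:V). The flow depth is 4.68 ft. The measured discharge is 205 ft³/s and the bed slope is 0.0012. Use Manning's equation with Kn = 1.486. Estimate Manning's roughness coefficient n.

n = 0.0331

For a triangular section with side slope z = 3.5: A = zy² = 3.5×4.68² = 76.66 ft²; P = 2y√(1+z²) = 2×4.68×3.64 = 34.07 ft.
Hydraulic radius R = A/P = 76.66/34.07 = 2.25 ft.
Rearranging Manning's equation: n = (1.486/Q) A R^(2/3) S^(1/2) = (1.486/205) × 76.66 × 2.25^(2/3) × √0.0012 = 0.0331.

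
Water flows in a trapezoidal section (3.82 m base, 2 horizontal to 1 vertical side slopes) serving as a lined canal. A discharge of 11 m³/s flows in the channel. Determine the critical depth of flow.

y_c = 0.814 m

At critical depth, Q² T / (g A³) = 1, i.e. A³/T = Q²/g = 11²/9.81 = 12.33.
At y = 0.601 m: A³/T = 4.418 — short.
At y = 0.936 m: A³/T = 19.99 — over.
At y = 0.814 m: A³/T = 12.33 — matches.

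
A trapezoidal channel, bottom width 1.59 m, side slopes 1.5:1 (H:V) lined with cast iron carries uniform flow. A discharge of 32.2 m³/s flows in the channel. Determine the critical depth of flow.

y_c = 2.02 m

At critical depth, Q² T / (g A³) = 1, i.e. A³/T = Q²/g = 32.2²/9.81 = 105.7.
At y = 1.47 m: A³/T = 28.94 — low.
At y = 2.02 m: A³/T = 106.2 — close enough.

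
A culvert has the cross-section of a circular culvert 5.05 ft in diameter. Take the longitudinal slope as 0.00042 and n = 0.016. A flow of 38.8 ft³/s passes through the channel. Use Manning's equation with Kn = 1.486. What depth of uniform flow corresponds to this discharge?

y_n = 3.65 ft

Manning's equation rearranged: A R^(2/3) = nQ / (1.486·√S) = 0.016 × 38.8 / (1.486 × √0.00042) = 20.38.
Trying y = 3.94 ft: A R^(2/3) = 22.29 — over.
Trying y = 2.74 ft: A R^(2/3) = 13.4 — short.
Trying y = 3.65 ft: A R^(2/3) = 20.41 — ≈ 20.38.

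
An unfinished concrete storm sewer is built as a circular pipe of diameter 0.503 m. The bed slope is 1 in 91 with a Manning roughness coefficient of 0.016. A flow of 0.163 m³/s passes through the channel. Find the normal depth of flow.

y_n = 0.251 m

Manning's equation rearranged: A R^(2/3) = nQ / (1·√S) = 0.016 × 0.163 / (√0.01099) = 0.02488.
Try y = 0.171 m: A R^(2/3) = 0.01241 — short.
Try y = 0.282 m: A R^(2/3) = 0.03013 — over.
Try y = 0.251 m: A R^(2/3) = 0.02485 — matches.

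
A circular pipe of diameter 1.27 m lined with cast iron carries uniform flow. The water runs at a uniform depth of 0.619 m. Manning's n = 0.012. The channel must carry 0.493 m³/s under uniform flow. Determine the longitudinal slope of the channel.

For a circular section of diameter D = 1.27 m at depth y = 0.619 m, the central angle is θ = 2 arccos(1 − 2y/D) = 3.091 rad. Then A = (D²/8)(θ − sin θ) = 0.6131 m² and P = Dθ/2 = 1.963 m.
Hydraulic radius R = A/P = 0.6131/1.963 = 0.3123 m.
From Manning's equation, S = [nQ / (1 A R^(2/3))]² = [0.012 × 0.493 / (1 × 0.6131 × 0.3123^(2/3))]² = 0.000439.

S = 0.000439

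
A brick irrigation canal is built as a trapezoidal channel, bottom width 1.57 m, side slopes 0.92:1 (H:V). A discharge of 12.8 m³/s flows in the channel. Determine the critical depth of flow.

y_c = 1.43 m

At critical depth, Q² T / (g A³) = 1, i.e. A³/T = Q²/g = 12.8²/9.81 = 16.7.
Try y = 1.69 m: A³/T = 31.47 — too large.
Try y = 1.18 m: A³/T = 8.225 — too small.
Try y = 1.43 m: A³/T = 16.72 — matches.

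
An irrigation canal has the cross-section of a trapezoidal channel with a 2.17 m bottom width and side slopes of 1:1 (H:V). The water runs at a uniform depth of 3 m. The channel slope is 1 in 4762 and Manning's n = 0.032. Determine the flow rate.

With bottom width b = 2.17 m and side slope z = 1: A = (b + zy)y = (2.17 + 1×3)×3 = 15.51 m²; P = b + 2y√(1+z²) = 2.17 + 2×3×1.414 = 10.66 m.
Hydraulic radius R = A/P = 15.51/10.66 = 1.456 m.
Manning's equation: Q = (1/n) A R^(2/3) S^(1/2) = (1/0.032) × 15.51 × 1.456^(2/3) × 0.00021^(1/2) = 9.02 m³/s.

Q = 9.02 m³/s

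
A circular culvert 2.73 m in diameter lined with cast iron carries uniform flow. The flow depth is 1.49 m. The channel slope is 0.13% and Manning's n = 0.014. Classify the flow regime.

For a circular section of diameter D = 2.73 m at depth y = 1.49 m, the central angle is θ = 2 arccos(1 − 2y/D) = 3.325 rad. Then A = (D²/8)(θ − sin θ) = 3.268 m² and P = Dθ/2 = 4.539 m.
Hydraulic radius R = A/P = 3.268/4.539 = 0.7199 m.
V = (1/n) R^(2/3) √S = (1/0.014) × 0.7199^(2/3) × √0.0013 = 2.069 m/s. Hydraulic depth D_h = A/T = 3.268/2.719 = 1.202 m.
Froude number Fr = V/√(g·D_h) = 2.069/√(9.81×1.202) = 0.602, which is less than 1, so the flow is subcritical.

subcritical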